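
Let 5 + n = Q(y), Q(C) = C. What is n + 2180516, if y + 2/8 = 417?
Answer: 8723711/4 ≈ 2.1809e+6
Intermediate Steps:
y = 1667/4 (y = -1/4 + 417 = 1667/4 ≈ 416.75)
n = 1647/4 (n = -5 + 1667/4 = 1647/4 ≈ 411.75)
n + 2180516 = 1647/4 + 2180516 = 8723711/4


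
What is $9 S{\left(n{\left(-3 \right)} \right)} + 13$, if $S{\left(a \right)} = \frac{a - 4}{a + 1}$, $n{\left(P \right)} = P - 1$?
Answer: $37$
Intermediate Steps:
$n{\left(P \right)} = -1 + P$
$S{\left(a \right)} = \frac{-4 + a}{1 + a}$
$9 S{\left(n{\left(-3 \right)} \right)} + 13 = 9 \frac{-4 - 4}{1 - 4} + 13 = 9 \frac{1}{-3} \left(-8\right) + 13 = 9 \left(\left(- \frac{1}{3}\right) \left(-8\right)\right) + 13 = 9 \cdot \frac{8}{3} + 13 = 24 + 13 = 37$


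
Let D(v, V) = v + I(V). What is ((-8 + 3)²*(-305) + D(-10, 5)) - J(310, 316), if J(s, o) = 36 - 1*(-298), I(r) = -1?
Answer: -7970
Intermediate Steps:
J(s, o) = 334 (J(s, o) = 36 + 298 = 334)
D(v, V) = -1 + v (D(v, V) = v - 1 = -1 + v)
((-8 + 3)²*(-305) + D(-10, 5)) - J(310, 316) = ((-8 + 3)²*(-305) + (-1 - 10)) - 1*334 = ((-5)²*(-305) - 11) - 334 = (25*(-305) - 11) - 334 = (-7625 - 11) - 334 = -7636 - 334 = -7970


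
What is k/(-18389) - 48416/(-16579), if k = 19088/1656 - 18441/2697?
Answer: 23666884658131/8104914570069 ≈ 2.9201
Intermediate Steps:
k = 872585/186093 (k = 19088*(1/1656) - 18441*1/2697 = 2386/207 - 6147/899 = 872585/186093 ≈ 4.6890)
k/(-18389) - 48416/(-16579) = (872585/186093)/(-18389) - 48416/(-16579) = (872585/186093)*(-1/18389) - 48416*(-1/16579) = -124655/488866311 + 48416/16579 = 23666884658131/8104914570069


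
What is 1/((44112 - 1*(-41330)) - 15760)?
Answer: 1/69682 ≈ 1.4351e-5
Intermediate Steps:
1/((44112 - 1*(-41330)) - 15760) = 1/((44112 + 41330) - 15760) = 1/(85442 - 15760) = 1/69682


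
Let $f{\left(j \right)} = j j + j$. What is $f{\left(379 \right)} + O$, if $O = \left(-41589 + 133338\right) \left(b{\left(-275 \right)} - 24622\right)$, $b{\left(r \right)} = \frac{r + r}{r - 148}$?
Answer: $- \frac{318488059328}{141} \approx -2.2588 \cdot 10^{9}$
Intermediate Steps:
$b{\left(r \right)} = \frac{2 r}{-148 + r}$
$O = - \frac{318508366148}{141}$ ($O = \left(-41589 + 133338\right) \left(2 \left(-275\right) \frac{1}{-148 - 275} - 24622\right) = 91749 \left(2 \left(-275\right) \frac{1}{-423} - 24622\right) = 91749 \left(2 \left(-275\right) \left(- \frac{1}{423}\right) - 24622\right) = 91749 \left(\frac{550}{423} - 24622\right) = 91749 \left(- \frac{10414556}{423}\right) = - \frac{318508366148}{141} \approx -2.2589 \cdot 10^{9}$)
$f{\left(j \right)} = j + j^{2}$ ($f{\left(j \right)} = j^{2} + j = j + j^{2}$)
$f{\left(379 \right)} + O = 379 \left(1 + 379\right) - \frac{318508366148}{141} = 379 \cdot 380 - \frac{318508366148}{141} = 144020 - \frac{318508366148}{141} = - \frac{318488059328}{141}$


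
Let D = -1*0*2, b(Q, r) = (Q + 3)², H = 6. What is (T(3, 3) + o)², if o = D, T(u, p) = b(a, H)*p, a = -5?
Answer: 144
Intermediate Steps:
b(Q, r) = (3 + Q)²
T(u, p) = 4*p (T(u, p) = (3 - 5)²*p = (-2)²*p = 4*p)
D = 0 (D = 0*2 = 0)
o = 0
(T(3, 3) + o)² = (4*3 + 0)² = (12 + 0)² = 12² = 144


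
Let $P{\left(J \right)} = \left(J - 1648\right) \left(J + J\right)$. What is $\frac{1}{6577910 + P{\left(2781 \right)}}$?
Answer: $\frac{1}{12879656} \approx 7.7642 \cdot 10^{-8}$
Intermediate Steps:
$P{\left(J \right)} = 2 J \left(-1648 + J\right)$ ($P{\left(J \right)} = \left(-1648 + J\right) 2 J = 2 J \left(-1648 + J\right)$)
$\frac{1}{6577910 + P{\left(2781 \right)}} = \frac{1}{6577910 + 2 \cdot 2781 \left(-1648 + 2781\right)} = \frac{1}{6577910 + 2 \cdot 2781 \cdot 1133} = \frac{1}{6577910 + 6301746} = \frac{1}{12879656}$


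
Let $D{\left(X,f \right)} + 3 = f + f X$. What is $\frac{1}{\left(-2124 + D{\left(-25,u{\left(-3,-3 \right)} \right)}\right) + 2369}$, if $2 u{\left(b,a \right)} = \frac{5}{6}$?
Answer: $\frac{1}{232} \approx 0.0043103$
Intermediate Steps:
$u{\left(b,a \right)} = \frac{5}{12}$ ($u{\left(b,a \right)} = \frac{5 \cdot \frac{1}{6}}{2} = \frac{1}{2} \cdot \frac{5}{6} = \frac{5}{12}$)
$D{\left(X,f \right)} = -3 + f + X f$ ($D{\left(X,f \right)} = -3 + \left(f + f X\right) = -3 + \left(f + X f\right) = -3 + f + X f$)
$\frac{1}{\left(-2124 + D{\left(-25,u{\left(-3,-3 \right)} \right)}\right) + 2369} = \frac{1}{\left(-2124 - 13\right) + 2369} = \frac{1}{-2137 + 2369} = \frac{1}{232}$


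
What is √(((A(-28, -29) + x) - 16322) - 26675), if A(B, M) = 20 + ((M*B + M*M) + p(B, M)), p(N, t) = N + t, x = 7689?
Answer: 2*I*√8423 ≈ 183.55*I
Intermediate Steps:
A(B, M) = 20 + B + M + M² + B*M (A(B, M) = 20 + ((M*B + M*M) + (B + M)) = 20 + ((B*M + M²) + (B + M)) = 20 + ((M² + B*M) + (B + M)) = 20 + (B + M + M² + B*M) = 20 + B + M + M² + B*M)
√(((A(-28, -29) + x) - 16322) - 26675) = √((((20 - 28 - 29 + (-29)² - 28*(-29)) + 7689) - 16322) - 26675) = √((((20 - 28 - 29 + 841 + 812) + 7689) - 16322) - 26675) = √(((1616 + 7689) - 16322) - 26675) = √((9305 - 16322) - 26675) = √(-7017 - 26675) = √(-33692) = 2*I*√8423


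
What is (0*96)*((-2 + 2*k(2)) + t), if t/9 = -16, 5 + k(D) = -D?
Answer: 0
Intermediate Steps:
k(D) = -5 - D
t = -144 (t = 9*(-16) = -144)
(0*96)*((-2 + 2*k(2)) + t) = (0*96)*((-2 + 2*(-5 - 1*2)) - 144) = 0*((-2 + 2*(-5 - 2)) - 144) = 0*((-2 + 2*(-7)) - 144) = 0*((-2 - 14) - 144) = 0*(-16 - 144) = 0*(-160) = 0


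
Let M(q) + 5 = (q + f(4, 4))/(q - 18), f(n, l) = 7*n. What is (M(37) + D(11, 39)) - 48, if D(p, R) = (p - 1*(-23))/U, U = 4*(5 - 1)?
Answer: -7213/152 ≈ -47.454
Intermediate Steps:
U = 16 (U = 4*4 = 16)
D(p, R) = 23/16 + p/16 (D(p, R) = (p - 1*(-23))/16 = (p + 23)*(1/16) = (23 + p)*(1/16) = 23/16 + p/16)
M(q) = -5 + (28 + q)/(-18 + q) (M(q) = -5 + (q + 7*4)/(q - 18) = -5 + (q + 28)/(-18 + q) = -5 + (28 + q)/(-18 + q))
(M(37) + D(11, 39)) - 48 = (2*(59 - 2*37)/(-18 + 37) + (23/16 + (1/16)*11)) - 48 = (2*(59 - 74)/19 + (23/16 + 11/16)) - 48 = (2*(1/19)*(-15) + 17/8) - 48 = (-30/19 + 17/8) - 48 = 83/152 - 48 = -7213/152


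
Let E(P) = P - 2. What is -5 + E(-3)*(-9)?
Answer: 40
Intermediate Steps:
E(P) = -2 + P
-5 + E(-3)*(-9) = -5 + (-2 - 3)*(-9) = -5 - 5*(-9) = -5 + 45 = 40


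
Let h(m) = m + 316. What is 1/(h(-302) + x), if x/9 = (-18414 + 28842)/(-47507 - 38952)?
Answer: 86459/1116574 ≈ 0.077432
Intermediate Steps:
x = -93852/86459 (x = 9*((-18414 + 28842)/(-47507 - 38952)) = 9*(10428/(-86459)) = 9*(10428*(-1/86459)) = 9*(-10428/86459) = -93852/86459 ≈ -1.0855)
h(m) = 316 + m
1/(h(-302) + x) = 1/((316 - 302) - 93852/86459) = 1/(14 - 93852/86459) = 1/(1116574/86459) = 86459/1116574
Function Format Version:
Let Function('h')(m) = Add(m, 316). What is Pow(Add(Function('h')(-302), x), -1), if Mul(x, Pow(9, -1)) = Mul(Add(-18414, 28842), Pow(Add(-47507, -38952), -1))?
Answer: Rational(86459, 1116574) ≈ 0.077432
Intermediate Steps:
x = Rational(-93852, 86459) (x = Mul(9, Mul(Add(-18414, 28842), Pow(Add(-47507, -38952), -1))) = Mul(9, Mul(10428, Pow(-86459, -1))) = Mul(9, Mul(10428, Rational(-1, 86459))) = Mul(9, Rational(-10428, 86459)) = Rational(-93852, 86459) ≈ -1.0855)
Function('h')(m) = Add(316, m)
Pow(Add(Function('h')(-302), x), -1) = Pow(Add(Add(316, -302), Rational(-93852, 86459)), -1) = Pow(Add(14, Rational(-93852, 86459)), -1) = Pow(Rational(1116574, 86459), -1) = Rational(86459, 1116574)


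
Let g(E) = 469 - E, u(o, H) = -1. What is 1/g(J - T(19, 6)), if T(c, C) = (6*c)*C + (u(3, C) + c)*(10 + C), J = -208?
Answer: 1/1649 ≈ 0.00060643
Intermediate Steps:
T(c, C) = (-1 + c)*(10 + C) + 6*C*c (T(c, C) = (6*c)*C + (-1 + c)*(10 + C) = 6*C*c + (-1 + c)*(10 + C) = (-1 + c)*(10 + C) + 6*C*c)
1/g(J - T(19, 6)) = 1/(469 - (-208 - (-10 - 1*6 + 10*19 + 7*6*19))) = 1/(469 - (-208 - (-10 - 6 + 190 + 798))) = 1/(469 - (-208 - 1*972)) = 1/(469 - (-208 - 972)) = 1/(469 - 1*(-1180)) = 1/(469 + 1180) = 1/1649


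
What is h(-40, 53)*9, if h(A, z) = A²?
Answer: 14400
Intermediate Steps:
h(-40, 53)*9 = (-40)²*9 = 1600*9 = 14400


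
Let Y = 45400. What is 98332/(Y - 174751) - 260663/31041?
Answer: -12256447775/1338394797 ≈ -9.1576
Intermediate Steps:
98332/(Y - 174751) - 260663/31041 = 98332/(45400 - 174751) - 260663/31041 = 98332/(-129351) - 260663*1/31041 = 98332*(-1/129351) - 260663/31041 = -98332/129351 - 260663/31041 = -12256447775/1338394797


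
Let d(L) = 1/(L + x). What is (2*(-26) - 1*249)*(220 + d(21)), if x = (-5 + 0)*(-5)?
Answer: -3046421/46 ≈ -66227.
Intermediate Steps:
x = 25 (x = -5*(-5) = 25)
d(L) = 1/(25 + L) (d(L) = 1/(L + 25) = 1/(25 + L))
(2*(-26) - 1*249)*(220 + d(21)) = (2*(-26) - 1*249)*(220 + 1/(25 + 21)) = (-52 - 249)*(220 + 1/46) = -301*(220 + 1/46) = -301*10121/46 = -3046421/46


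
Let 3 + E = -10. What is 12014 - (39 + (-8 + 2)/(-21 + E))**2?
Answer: 3028490/289 ≈ 10479.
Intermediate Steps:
E = -13 (E = -3 - 10 = -13)
12014 - (39 + (-8 + 2)/(-21 + E))**2 = 12014 - (39 + (-8 + 2)/(-21 - 13))**2 = 12014 - (39 - 6/(-34))**2 = 12014 - (39 - 6*(-1/34))**2 = 12014 - (39 + 3/17)**2 = 12014 - (666/17)**2 = 12014 - 1*443556/289 = 12014 - 443556/289 = 3028490/289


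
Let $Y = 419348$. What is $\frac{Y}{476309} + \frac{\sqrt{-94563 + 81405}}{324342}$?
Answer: $\frac{419348}{476309} + \frac{i \sqrt{1462}}{108114} \approx 0.88041 + 0.00035366 i$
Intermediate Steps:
$\frac{Y}{476309} + \frac{\sqrt{-94563 + 81405}}{324342} = \frac{419348}{476309} + \frac{\sqrt{-94563 + 81405}}{324342} = 419348 \cdot \frac{1}{476309} + \sqrt{-13158} \cdot \frac{1}{324342} = \frac{419348}{476309} + 3 i \sqrt{1462} \cdot \frac{1}{324342} = \frac{419348}{476309} + \frac{i \sqrt{1462}}{108114}$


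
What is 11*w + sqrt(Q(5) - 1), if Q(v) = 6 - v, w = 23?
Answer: 253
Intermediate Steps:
11*w + sqrt(Q(5) - 1) = 11*23 + sqrt((6 - 1*5) - 1) = 253 + sqrt((6 - 5) - 1) = 253 + sqrt(1 - 1) = 253 + sqrt(0) = 253 + 0 = 253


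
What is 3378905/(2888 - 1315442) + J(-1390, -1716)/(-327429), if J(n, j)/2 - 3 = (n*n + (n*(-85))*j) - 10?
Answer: 58450029691879/47752027074 ≈ 1224.0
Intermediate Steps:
J(n, j) = -14 + 2*n**2 - 170*j*n (J(n, j) = 6 + 2*((n*n + (n*(-85))*j) - 10) = 6 + 2*((n**2 + (-85*n)*j) - 10) = 6 + 2*((n**2 - 85*j*n) - 10) = 6 + 2*(-10 + n**2 - 85*j*n) = 6 + (-20 + 2*n**2 - 170*j*n) = -14 + 2*n**2 - 170*j*n)
3378905/(2888 - 1315442) + J(-1390, -1716)/(-327429) = 3378905/(2888 - 1315442) + (-14 + 2*(-1390)**2 - 170*(-1716)*(-1390))/(-327429) = 3378905/(-1312554) + (-14 + 2*1932100 - 405490800)*(-1/327429) = 3378905*(-1/1312554) + (-14 + 3864200 - 405490800)*(-1/327429) = -3378905/1312554 - 401626614*(-1/327429) = -3378905/1312554 + 133875538/109143 = 58450029691879/47752027074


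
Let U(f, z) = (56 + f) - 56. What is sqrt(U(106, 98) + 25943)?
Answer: sqrt(26049) ≈ 161.40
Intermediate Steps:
U(f, z) = f
sqrt(U(106, 98) + 25943) = sqrt(106 + 25943) = sqrt(26049)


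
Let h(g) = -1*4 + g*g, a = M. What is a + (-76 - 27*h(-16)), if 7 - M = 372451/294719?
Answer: -2025976138/294719 ≈ -6874.3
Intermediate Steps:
M = 1690582/294719 (M = 7 - 372451/294719 = 1690582/294719 ≈ 5.7363)
a = 1690582/294719 ≈ 5.7363
h(g) = -4 + g**2
a + (-76 - 27*h(-16)) = 1690582/294719 + (-76 - 27*(-4 + (-16)**2)) = 1690582/294719 + (-76 - 27*(-4 + 256)) = 1690582/294719 + (-76 - 27*252) = 1690582/294719 + (-76 - 6804) = 1690582/294719 - 6880 = -2025976138/294719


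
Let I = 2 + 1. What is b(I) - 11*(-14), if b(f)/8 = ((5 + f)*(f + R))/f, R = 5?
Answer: 974/3 ≈ 324.67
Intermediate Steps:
I = 3
b(f) = 8*(5 + f)²/f (b(f) = 8*(((5 + f)*(f + 5))/f) = 8*(((5 + f)*(5 + f))/f) = 8*((5 + f)²/f) = 8*(5 + f)²/f)
b(I) - 11*(-14) = (80 + 8*3 + 200/3) - 11*(-14) = (80 + 24 + 200*(⅓)) + 154 = (80 + 24 + 200/3) + 154 = 512/3 + 154 = 974/3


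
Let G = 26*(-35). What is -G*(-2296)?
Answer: -2089360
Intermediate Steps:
G = -910
-G*(-2296) = -(-910)*(-2296) = -1*2089360 = -2089360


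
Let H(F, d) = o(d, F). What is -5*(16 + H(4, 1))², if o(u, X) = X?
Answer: -2000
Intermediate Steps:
H(F, d) = F
-5*(16 + H(4, 1))² = -5*(16 + 4)² = -5*20² = -5*400 = -2000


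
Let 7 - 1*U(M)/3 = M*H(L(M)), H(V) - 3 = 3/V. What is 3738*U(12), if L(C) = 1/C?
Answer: -5169654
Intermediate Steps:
H(V) = 3 + 3/V
U(M) = 21 - 3*M*(3 + 3*M) (U(M) = 21 - 3*M*(3 + 3/(1/M)) = 21 - 3*M*(3 + 3*M))
3738*U(12) = 3738*(21 - 9*12*(1 + 12)) = 3738*(21 - 9*12*13) = 3738*(21 - 1404) = 3738*(-1383) = -5169654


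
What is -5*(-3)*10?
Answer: 150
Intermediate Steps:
-5*(-3)*10 = 15*10 = 150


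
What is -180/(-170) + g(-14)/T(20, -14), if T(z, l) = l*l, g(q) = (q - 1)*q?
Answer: 507/238 ≈ 2.1303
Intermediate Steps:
g(q) = q*(-1 + q) (g(q) = (-1 + q)*q = q*(-1 + q))
T(z, l) = l²
-180/(-170) + g(-14)/T(20, -14) = -180/(-170) + (-14*(-1 - 14))/((-14)²) = -180*(-1/170) - 14*(-15)/196 = 18/17 + 210*(1/196) = 18/17 + 15/14 = 507/238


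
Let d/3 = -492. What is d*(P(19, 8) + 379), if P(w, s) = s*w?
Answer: -783756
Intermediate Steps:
d = -1476 (d = 3*(-492) = -1476)
d*(P(19, 8) + 379) = -1476*(8*19 + 379) = -1476*(152 + 379) = -1476*531 = -783756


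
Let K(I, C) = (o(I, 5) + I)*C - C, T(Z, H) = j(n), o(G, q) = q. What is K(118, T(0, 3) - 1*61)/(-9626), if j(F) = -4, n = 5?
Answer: 3965/4813 ≈ 0.82381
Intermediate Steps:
T(Z, H) = -4
K(I, C) = -C + C*(5 + I) (K(I, C) = (5 + I)*C - C = C*(5 + I) - C = -C + C*(5 + I))
K(118, T(0, 3) - 1*61)/(-9626) = ((-4 - 1*61)*(4 + 118))/(-9626) = ((-4 - 61)*122)*(-1/9626) = -65*122*(-1/9626) = -7930*(-1/9626) = 3965/4813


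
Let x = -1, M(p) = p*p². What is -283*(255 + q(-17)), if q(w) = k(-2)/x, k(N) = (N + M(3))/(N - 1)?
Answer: -223570/3 ≈ -74523.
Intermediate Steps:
M(p) = p³
k(N) = (27 + N)/(-1 + N) (k(N) = (N + 3³)/(N - 1) = (N + 27)/(-1 + N) = (27 + N)/(-1 + N))
q(w) = 25/3 (q(w) = ((27 - 2)/(-1 - 2))/(-1) = (25/(-3))*(-1) = -⅓*25*(-1) = -25/3*(-1) = 25/3)
-283*(255 + q(-17)) = -283*(255 + 25/3) = -283*790/3 = -223570/3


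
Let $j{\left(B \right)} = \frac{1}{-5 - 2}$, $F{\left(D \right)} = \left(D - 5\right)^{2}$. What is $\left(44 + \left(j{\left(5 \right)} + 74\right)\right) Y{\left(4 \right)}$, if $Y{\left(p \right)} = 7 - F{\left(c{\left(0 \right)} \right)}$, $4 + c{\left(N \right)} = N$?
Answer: $- \frac{61050}{7} \approx -8721.4$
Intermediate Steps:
$c{\left(N \right)} = -4 + N$
$F{\left(D \right)} = \left(-5 + D\right)^{2}$
$j{\left(B \right)} = - \frac{1}{7}$ ($j{\left(B \right)} = \frac{1}{-7} = - \frac{1}{7}$)
$Y{\left(p \right)} = -74$ ($Y{\left(p \right)} = 7 - \left(-5 + \left(-4 + 0\right)\right)^{2} = 7 - \left(-5 - 4\right)^{2} = 7 - \left(-9\right)^{2} = 7 - 81 = -74$)
$\left(44 + \left(j{\left(5 \right)} + 74\right)\right) Y{\left(4 \right)} = \left(44 + \left(- \frac{1}{7} + 74\right)\right) \left(-74\right) = \left(44 + \frac{517}{7}\right) \left(-74\right) = \frac{825}{7} \left(-74\right) = - \frac{61050}{7}$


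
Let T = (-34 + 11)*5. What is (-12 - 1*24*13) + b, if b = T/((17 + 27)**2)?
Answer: -627379/1936 ≈ -324.06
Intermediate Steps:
T = -115 (T = -23*5 = -115)
b = -115/1936 (b = -115/(17 + 27)**2 = -115/(44**2) = -115/1936 ≈ -0.059401)
(-12 - 1*24*13) + b = (-12 - 1*24*13) - 115/1936 = (-12 - 24*13) - 115/1936 = (-12 - 312) - 115/1936 = -324 - 115/1936 = -627379/1936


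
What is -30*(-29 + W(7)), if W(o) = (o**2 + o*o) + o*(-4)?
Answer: -1230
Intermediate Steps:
W(o) = -4*o + 2*o**2 (W(o) = (o**2 + o**2) - 4*o = 2*o**2 - 4*o = -4*o + 2*o**2)
-30*(-29 + W(7)) = -30*(-29 + 2*7*(-2 + 7)) = -30*(-29 + 2*7*5) = -30*(-29 + 70) = -30*41 = -1230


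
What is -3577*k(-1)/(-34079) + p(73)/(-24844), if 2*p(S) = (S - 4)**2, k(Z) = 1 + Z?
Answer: -4761/49688 ≈ -0.095818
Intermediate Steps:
p(S) = (-4 + S)**2/2 (p(S) = (S - 4)**2/2 = (-4 + S)**2/2)
-3577*k(-1)/(-34079) + p(73)/(-24844) = -3577*(1 - 1)/(-34079) + ((-4 + 73)**2/2)/(-24844) = -3577*0*(-1/34079) + ((1/2)*69**2)*(-1/24844) = 0*(-1/34079) + ((1/2)*4761)*(-1/24844) = 0 + (4761/2)*(-1/24844) = 0 - 4761/49688 = -4761/49688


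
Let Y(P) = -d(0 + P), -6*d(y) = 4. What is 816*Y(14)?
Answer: 544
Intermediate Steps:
d(y) = -⅔ (d(y) = -⅙*4 = -⅔)
Y(P) = ⅔ (Y(P) = -1*(-⅔) = ⅔)
816*Y(14) = 816*(⅔) = 544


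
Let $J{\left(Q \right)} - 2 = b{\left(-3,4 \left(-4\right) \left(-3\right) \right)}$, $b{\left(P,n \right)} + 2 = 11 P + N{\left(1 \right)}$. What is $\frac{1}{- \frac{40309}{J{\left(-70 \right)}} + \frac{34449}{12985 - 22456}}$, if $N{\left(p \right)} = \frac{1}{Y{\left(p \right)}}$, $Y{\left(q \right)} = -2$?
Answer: $\frac{211519}{253741665} \approx 0.0008336$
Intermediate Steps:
$N{\left(p \right)} = - \frac{1}{2}$ ($N{\left(p \right)} = \frac{1}{-2} = - \frac{1}{2}$)
$b{\left(P,n \right)} = - \frac{5}{2} + 11 P$ ($b{\left(P,n \right)} = -2 + \left(11 P - \frac{1}{2}\right) = -2 + \left(- \frac{1}{2} + 11 P\right) = - \frac{5}{2} + 11 P$)
$J{\left(Q \right)} = - \frac{67}{2}$ ($J{\left(Q \right)} = 2 + \left(- \frac{5}{2} + 11 \left(-3\right)\right) = 2 - \frac{71}{2} = - \frac{67}{2}$)
$\frac{1}{- \frac{40309}{J{\left(-70 \right)}} + \frac{34449}{12985 - 22456}} = \frac{1}{- \frac{40309}{- \frac{67}{2}} + \frac{34449}{12985 - 22456}} = \frac{1}{\left(-40309\right) \left(- \frac{2}{67}\right) + \frac{34449}{12985 - 22456}} = \frac{1}{\frac{80618}{67} + \frac{34449}{-9471}} = \frac{1}{\frac{80618}{67} + 34449 \left(- \frac{1}{9471}\right)} = \frac{1}{\frac{80618}{67} - \frac{11483}{3157}} = \frac{1}{\frac{253741665}{211519}} = \frac{211519}{253741665}$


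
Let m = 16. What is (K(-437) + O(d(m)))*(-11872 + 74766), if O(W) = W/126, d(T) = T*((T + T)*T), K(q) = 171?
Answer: 935170886/63 ≈ 1.4844e+7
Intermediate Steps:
d(T) = 2*T³ (d(T) = T*((2*T)*T) = T*(2*T²) = 2*T³)
O(W) = W/126 (O(W) = W*(1/126) = W/126)
(K(-437) + O(d(m)))*(-11872 + 74766) = (171 + (2*16³)/126)*(-11872 + 74766) = (171 + (2*4096)/126)*62894 = (171 + (1/126)*8192)*62894 = (171 + 4096/63)*62894 = (14869/63)*62894 = 935170886/63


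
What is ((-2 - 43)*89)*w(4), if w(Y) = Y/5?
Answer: -3204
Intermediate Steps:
w(Y) = Y/5 (w(Y) = Y*(⅕) = Y/5)
((-2 - 43)*89)*w(4) = ((-2 - 43)*89)*((⅕)*4) = -45*89*(⅘) = -4005*⅘ = -3204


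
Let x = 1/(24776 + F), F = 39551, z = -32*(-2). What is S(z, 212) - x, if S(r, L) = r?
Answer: 4116927/64327 ≈ 64.000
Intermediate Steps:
z = 64
x = 1/64327 (x = 1/(24776 + 39551) = 1/64327 ≈ 1.5546e-5)
S(z, 212) - x = 64 - 1*1/64327 = 64 - 1/64327 = 4116927/64327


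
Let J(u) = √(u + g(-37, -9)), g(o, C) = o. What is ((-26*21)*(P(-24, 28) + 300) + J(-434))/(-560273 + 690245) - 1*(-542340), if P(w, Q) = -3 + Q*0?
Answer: 11748142053/21662 + I*√471/129972 ≈ 5.4234e+5 + 0.00016698*I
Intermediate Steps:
P(w, Q) = -3 (P(w, Q) = -3 + 0 = -3)
J(u) = √(-37 + u) (J(u) = √(u - 37) = √(-37 + u))
((-26*21)*(P(-24, 28) + 300) + J(-434))/(-560273 + 690245) - 1*(-542340) = ((-26*21)*(-3 + 300) + √(-37 - 434))/(-560273 + 690245) - 1*(-542340) = (-546*297 + √(-471))/129972 + 542340 = (-162162 + I*√471)*(1/129972) + 542340 = (-27027/21662 + I*√471/129972) + 542340 = 11748142053/21662 + I*√471/129972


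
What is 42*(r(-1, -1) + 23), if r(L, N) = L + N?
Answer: 882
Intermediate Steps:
42*(r(-1, -1) + 23) = 42*((-1 - 1) + 23) = 42*(-2 + 23) = 42*21 = 882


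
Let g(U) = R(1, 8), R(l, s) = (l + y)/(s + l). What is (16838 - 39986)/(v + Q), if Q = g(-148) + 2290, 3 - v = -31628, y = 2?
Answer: -17361/25441 ≈ -0.68240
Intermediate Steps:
R(l, s) = (2 + l)/(l + s) (R(l, s) = (l + 2)/(s + l) = (2 + l)/(l + s))
g(U) = ⅓ (g(U) = (2 + 1)/(1 + 8) = 3/9 = (⅑)*3 = ⅓)
v = 31631 (v = 3 - 1*(-31628) = 3 + 31628 = 31631)
Q = 6871/3 (Q = ⅓ + 2290 = 6871/3 ≈ 2290.3)
(16838 - 39986)/(v + Q) = (16838 - 39986)/(31631 + 6871/3) = -23148/101764/3 = -23148*3/101764 = -17361/25441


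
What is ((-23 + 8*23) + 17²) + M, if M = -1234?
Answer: -784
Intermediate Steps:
((-23 + 8*23) + 17²) + M = ((-23 + 8*23) + 17²) - 1234 = ((-23 + 184) + 289) - 1234 = (161 + 289) - 1234 = 450 - 1234 = -784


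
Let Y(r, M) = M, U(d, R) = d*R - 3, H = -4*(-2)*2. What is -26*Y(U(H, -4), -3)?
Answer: 78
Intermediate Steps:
H = 16 (H = 8*2 = 16)
U(d, R) = -3 + R*d (U(d, R) = R*d - 3 = -3 + R*d)
-26*Y(U(H, -4), -3) = -26*(-3) = 78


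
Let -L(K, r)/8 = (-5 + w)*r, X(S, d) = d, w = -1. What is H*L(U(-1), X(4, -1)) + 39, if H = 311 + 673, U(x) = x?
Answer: -47193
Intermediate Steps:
L(K, r) = 48*r (L(K, r) = -8*(-5 - 1)*r = -(-48)*r = 48*r)
H = 984
H*L(U(-1), X(4, -1)) + 39 = 984*(48*(-1)) + 39 = 984*(-48) + 39 = -47232 + 39 = -47193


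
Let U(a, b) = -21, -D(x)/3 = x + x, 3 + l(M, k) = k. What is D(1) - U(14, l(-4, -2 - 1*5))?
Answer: 15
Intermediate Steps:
l(M, k) = -3 + k
D(x) = -6*x (D(x) = -3*(x + x) = -6*x)
D(1) - U(14, l(-4, -2 - 1*5)) = -6*1 - 1*(-21) = -6 + 21 = 15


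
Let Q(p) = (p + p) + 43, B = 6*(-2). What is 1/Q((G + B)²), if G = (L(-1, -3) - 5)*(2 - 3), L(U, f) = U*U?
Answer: 1/171 ≈ 0.0058480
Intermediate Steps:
L(U, f) = U²
B = -12
G = 4 (G = ((-1)² - 5)*(2 - 3) = (1 - 5)*(-1) = -4*(-1) = 4)
Q(p) = 43 + 2*p (Q(p) = 2*p + 43 = 43 + 2*p)
1/Q((G + B)²) = 1/(43 + 2*(4 - 12)²) = 1/(43 + 2*(-8)²) = 1/(43 + 2*64) = 1/(43 + 128) = 1/171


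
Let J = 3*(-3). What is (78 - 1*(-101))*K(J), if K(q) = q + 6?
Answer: -537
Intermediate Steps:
J = -9
K(q) = 6 + q
(78 - 1*(-101))*K(J) = (78 - 1*(-101))*(6 - 9) = (78 + 101)*(-3) = 179*(-3) = -537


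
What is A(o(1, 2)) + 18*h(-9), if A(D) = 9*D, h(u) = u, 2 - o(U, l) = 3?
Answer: -171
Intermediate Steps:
o(U, l) = -1 (o(U, l) = 2 - 1*3 = 2 - 3 = -1)
A(o(1, 2)) + 18*h(-9) = 9*(-1) + 18*(-9) = -9 - 162 = -171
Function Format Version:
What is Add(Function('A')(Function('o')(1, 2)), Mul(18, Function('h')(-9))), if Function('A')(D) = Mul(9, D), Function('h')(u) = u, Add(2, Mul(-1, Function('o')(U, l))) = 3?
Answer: -171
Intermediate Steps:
Function('o')(U, l) = -1 (Function('o')(U, l) = Add(2, Mul(-1, 3)) = Add(2, -3) = -1)
Add(Function('A')(Function('o')(1, 2)), Mul(18, Function('h')(-9))) = Add(Mul(9, -1), Mul(18, -9)) = Add(-9, -162) = -171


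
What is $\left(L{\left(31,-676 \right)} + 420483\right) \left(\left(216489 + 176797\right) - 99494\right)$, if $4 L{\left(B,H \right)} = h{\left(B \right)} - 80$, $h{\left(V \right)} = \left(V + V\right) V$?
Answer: $123669832752$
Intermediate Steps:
$h{\left(V \right)} = 2 V^{2}$ ($h{\left(V \right)} = 2 V V = 2 V^{2}$)
$L{\left(B,H \right)} = -20 + \frac{B^{2}}{2}$ ($L{\left(B,H \right)} = \frac{2 B^{2} - 80}{4} = \frac{-80 + 2 B^{2}}{4} = -20 + \frac{B^{2}}{2}$)
$\left(L{\left(31,-676 \right)} + 420483\right) \left(\left(216489 + 176797\right) - 99494\right) = \left(\left(-20 + \frac{31^{2}}{2}\right) + 420483\right) \left(\left(216489 + 176797\right) - 99494\right) = \left(\left(-20 + \frac{1}{2} \cdot 961\right) + 420483\right) \left(393286 - 99494\right) = \left(\left(-20 + \frac{961}{2}\right) + 420483\right) 293792 = \left(\frac{921}{2} + 420483\right) 293792 = \frac{841887}{2} \cdot 293792 = 123669832752$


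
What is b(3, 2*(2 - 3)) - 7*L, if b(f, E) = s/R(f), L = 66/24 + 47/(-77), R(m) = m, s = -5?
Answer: -2197/132 ≈ -16.644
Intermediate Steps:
L = 659/308 (L = 66*(1/24) + 47*(-1/77) = 11/4 - 47/77 = 659/308 ≈ 2.1396)
b(f, E) = -5/f
b(3, 2*(2 - 3)) - 7*L = -5/3 - 7*659/308 = -5*⅓ - 659/44 = -5/3 - 659/44 = -2197/132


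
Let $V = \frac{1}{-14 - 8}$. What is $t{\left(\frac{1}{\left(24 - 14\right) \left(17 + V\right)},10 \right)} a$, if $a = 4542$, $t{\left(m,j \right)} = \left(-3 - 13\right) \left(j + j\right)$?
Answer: $-1453440$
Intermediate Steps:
$V = - \frac{1}{22}$ ($V = \frac{1}{-22} = - \frac{1}{22} \approx -0.045455$)
$t{\left(m,j \right)} = - 32 j$ ($t{\left(m,j \right)} = - 16 \cdot 2 j = - 32 j$)
$t{\left(\frac{1}{\left(24 - 14\right) \left(17 + V\right)},10 \right)} a = \left(-32\right) 10 \cdot 4542 = \left(-320\right) 4542 = -1453440$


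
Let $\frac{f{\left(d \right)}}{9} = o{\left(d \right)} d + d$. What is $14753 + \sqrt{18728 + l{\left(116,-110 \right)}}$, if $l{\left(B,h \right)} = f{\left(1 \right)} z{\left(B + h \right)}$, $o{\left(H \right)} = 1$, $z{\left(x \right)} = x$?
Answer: $14753 + 2 \sqrt{4709} \approx 14890.0$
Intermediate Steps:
$f{\left(d \right)} = 18 d$ ($f{\left(d \right)} = 9 \left(1 d + d\right) = 9 \left(d + d\right) = 9 \cdot 2 d = 18 d$)
$l{\left(B,h \right)} = 18 B + 18 h$ ($l{\left(B,h \right)} = 18 \cdot 1 \left(B + h\right) = 18 \left(B + h\right) = 18 B + 18 h$)
$14753 + \sqrt{18728 + l{\left(116,-110 \right)}} = 14753 + \sqrt{18728 + \left(18 \cdot 116 + 18 \left(-110\right)\right)} = 14753 + \sqrt{18728 + \left(2088 - 1980\right)} = 14753 + \sqrt{18728 + 108} = 14753 + \sqrt{18836} = 14753 + 2 \sqrt{4709}$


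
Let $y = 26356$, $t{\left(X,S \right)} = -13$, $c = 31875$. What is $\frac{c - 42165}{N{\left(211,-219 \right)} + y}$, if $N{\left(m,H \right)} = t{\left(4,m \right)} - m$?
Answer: $- \frac{5145}{13066} \approx -0.39377$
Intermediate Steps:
$N{\left(m,H \right)} = -13 - m$
$\frac{c - 42165}{N{\left(211,-219 \right)} + y} = \frac{31875 - 42165}{\left(-13 - 211\right) + 26356} = - \frac{10290}{\left(-13 - 211\right) + 26356} = - \frac{10290}{-224 + 26356} = - \frac{10290}{26132} = \left(-10290\right) \frac{1}{26132} = - \frac{5145}{13066}$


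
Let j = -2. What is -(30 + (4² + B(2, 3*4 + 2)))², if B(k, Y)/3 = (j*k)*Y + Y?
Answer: -6400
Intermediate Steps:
B(k, Y) = 3*Y - 6*Y*k (B(k, Y) = 3*((-2*k)*Y + Y) = 3*(-2*Y*k + Y) = 3*(Y - 2*Y*k) = 3*Y - 6*Y*k)
-(30 + (4² + B(2, 3*4 + 2)))² = -(30 + (4² + 3*(3*4 + 2)*(1 - 2*2)))² = -(30 + (16 + 3*(12 + 2)*(1 - 4)))² = -(30 + (16 + 3*14*(-3)))² = -(30 + (16 - 126))² = -(30 - 110)² = -1*(-80)² = -1*6400 = -6400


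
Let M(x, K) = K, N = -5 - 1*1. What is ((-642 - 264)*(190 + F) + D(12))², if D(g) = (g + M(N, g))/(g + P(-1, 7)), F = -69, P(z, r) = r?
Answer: 4338347436900/361 ≈ 1.2018e+10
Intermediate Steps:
N = -6 (N = -5 - 1 = -6)
D(g) = 2*g/(7 + g) (D(g) = (g + g)/(g + 7) = (2*g)/(7 + g) = 2*g/(7 + g))
((-642 - 264)*(190 + F) + D(12))² = ((-642 - 264)*(190 - 69) + 2*12/(7 + 12))² = (-906*121 + 2*12/19)² = (-109626 + 2*12*(1/19))² = (-109626 + 24/19)² = (-2082870/19)² = 4338347436900/361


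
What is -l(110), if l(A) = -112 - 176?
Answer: 288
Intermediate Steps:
l(A) = -288
-l(110) = -1*(-288) = 288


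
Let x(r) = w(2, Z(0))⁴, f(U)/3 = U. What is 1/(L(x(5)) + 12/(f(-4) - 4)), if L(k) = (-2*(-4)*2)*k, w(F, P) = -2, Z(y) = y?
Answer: 4/1021 ≈ 0.0039177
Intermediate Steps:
f(U) = 3*U
x(r) = 16 (x(r) = (-2)⁴ = 16)
L(k) = 16*k (L(k) = (8*2)*k = 16*k)
1/(L(x(5)) + 12/(f(-4) - 4)) = 1/(16*16 + 12/(3*(-4) - 4)) = 1/(256 + 12/(-12 - 4)) = 1/(256 + 12/(-16)) = 1/(256 + 12*(-1/16)) = 1/(256 - ¾) = 1/(1021/4) = 4/1021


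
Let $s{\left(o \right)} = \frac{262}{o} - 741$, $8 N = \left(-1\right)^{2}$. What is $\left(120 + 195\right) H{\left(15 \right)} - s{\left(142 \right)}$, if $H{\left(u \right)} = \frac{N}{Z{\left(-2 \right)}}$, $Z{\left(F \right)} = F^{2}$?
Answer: $\frac{1701725}{2272} \approx 749.0$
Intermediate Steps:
$N = \frac{1}{8}$ ($N = \frac{\left(-1\right)^{2}}{8} = \frac{1}{8} \cdot 1 = \frac{1}{8} \approx 0.125$)
$H{\left(u \right)} = \frac{1}{32}$ ($H{\left(u \right)} = \frac{1}{8 \left(-2\right)^{2}} = \frac{1}{8 \cdot 4} = \frac{1}{8} \cdot \frac{1}{4} = \frac{1}{32}$)
$s{\left(o \right)} = -741 + \frac{262}{o}$ ($s{\left(o \right)} = \frac{262}{o} - 741 = -741 + \frac{262}{o}$)
$\left(120 + 195\right) H{\left(15 \right)} - s{\left(142 \right)} = \left(120 + 195\right) \frac{1}{32} - \left(-741 + \frac{262}{142}\right) = 315 \cdot \frac{1}{32} - \left(-741 + 262 \cdot \frac{1}{142}\right) = \frac{315}{32} - \left(-741 + \frac{131}{71}\right) = \frac{315}{32} - - \frac{52480}{71} = \frac{315}{32} + \frac{52480}{71} = \frac{1701725}{2272}$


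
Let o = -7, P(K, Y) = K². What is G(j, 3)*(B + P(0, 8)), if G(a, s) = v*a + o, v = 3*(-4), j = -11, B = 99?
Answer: 12375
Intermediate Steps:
v = -12
G(a, s) = -7 - 12*a (G(a, s) = -12*a - 7 = -7 - 12*a)
G(j, 3)*(B + P(0, 8)) = (-7 - 12*(-11))*(99 + 0²) = (-7 + 132)*(99 + 0) = 125*99 = 12375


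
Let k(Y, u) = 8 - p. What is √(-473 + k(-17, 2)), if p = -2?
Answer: I*√463 ≈ 21.517*I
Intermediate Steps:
k(Y, u) = 10 (k(Y, u) = 8 - 1*(-2) = 8 + 2 = 10)
√(-473 + k(-17, 2)) = √(-473 + 10) = √(-463) = I*√463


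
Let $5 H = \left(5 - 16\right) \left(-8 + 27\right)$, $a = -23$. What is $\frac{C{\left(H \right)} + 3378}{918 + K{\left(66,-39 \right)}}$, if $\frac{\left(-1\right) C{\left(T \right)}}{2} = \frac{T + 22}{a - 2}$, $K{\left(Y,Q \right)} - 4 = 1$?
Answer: $\frac{422052}{115375} \approx 3.6581$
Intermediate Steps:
$K{\left(Y,Q \right)} = 5$ ($K{\left(Y,Q \right)} = 4 + 1 = 5$)
$H = - \frac{209}{5}$ ($H = \frac{\left(5 - 16\right) \left(-8 + 27\right)}{5} = \frac{\left(-11\right) 19}{5} = \frac{1}{5} \left(-209\right) = - \frac{209}{5} \approx -41.8$)
$C{\left(T \right)} = \frac{44}{25} + \frac{2 T}{25}$ ($C{\left(T \right)} = - 2 \frac{T + 22}{-23 - 2} = - 2 \frac{22 + T}{-25} = - 2 \left(22 + T\right) \left(- \frac{1}{25}\right) = - 2 \left(- \frac{22}{25} - \frac{T}{25}\right) = \frac{44}{25} + \frac{2 T}{25}$)
$\frac{C{\left(H \right)} + 3378}{918 + K{\left(66,-39 \right)}} = \frac{\left(\frac{44}{25} + \frac{2}{25} \left(- \frac{209}{5}\right)\right) + 3378}{918 + 5} = \frac{\left(\frac{44}{25} - \frac{418}{125}\right) + 3378}{923} = \left(- \frac{198}{125} + 3378\right) \frac{1}{923} = \frac{422052}{125} \cdot \frac{1}{923} = \frac{422052}{115375}$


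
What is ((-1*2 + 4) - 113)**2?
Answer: 12321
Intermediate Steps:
((-1*2 + 4) - 113)**2 = ((-2 + 4) - 113)**2 = (2 - 113)**2 = (-111)**2 = 12321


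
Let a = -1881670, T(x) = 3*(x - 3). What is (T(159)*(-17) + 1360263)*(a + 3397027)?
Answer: 2049227878599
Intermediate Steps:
T(x) = -9 + 3*x (T(x) = 3*(-3 + x) = -9 + 3*x)
(T(159)*(-17) + 1360263)*(a + 3397027) = ((-9 + 3*159)*(-17) + 1360263)*(-1881670 + 3397027) = ((-9 + 477)*(-17) + 1360263)*1515357 = (468*(-17) + 1360263)*1515357 = (-7956 + 1360263)*1515357 = 1352307*1515357 = 2049227878599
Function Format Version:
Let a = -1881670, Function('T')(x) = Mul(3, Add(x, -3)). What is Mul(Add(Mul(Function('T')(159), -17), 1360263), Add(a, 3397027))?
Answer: 2049227878599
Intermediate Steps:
Function('T')(x) = Add(-9, Mul(3, x)) (Function('T')(x) = Mul(3, Add(-3, x)) = Add(-9, Mul(3, x)))
Mul(Add(Mul(Function('T')(159), -17), 1360263), Add(a, 3397027)) = Mul(Add(Mul(Add(-9, Mul(3, 159)), -17), 1360263), Add(-1881670, 3397027)) = Mul(Add(Mul(Add(-9, 477), -17), 1360263), 1515357) = Mul(Add(Mul(468, -17), 1360263), 1515357) = Mul(Add(-7956, 1360263), 1515357) = Mul(1352307, 1515357) = 2049227878599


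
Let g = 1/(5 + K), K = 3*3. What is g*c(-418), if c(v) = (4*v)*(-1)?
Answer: 836/7 ≈ 119.43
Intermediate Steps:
K = 9
c(v) = -4*v
g = 1/14 (g = 1/(5 + 9) = 1/14 ≈ 0.071429)
g*c(-418) = (-4*(-418))/14 = (1/14)*1672 = 836/7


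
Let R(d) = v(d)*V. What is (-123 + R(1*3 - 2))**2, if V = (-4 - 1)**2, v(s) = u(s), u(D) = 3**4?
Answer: 3617604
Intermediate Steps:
u(D) = 81
v(s) = 81
V = 25 (V = (-5)**2 = 25)
R(d) = 2025 (R(d) = 81*25 = 2025)
(-123 + R(1*3 - 2))**2 = (-123 + 2025)**2 = 1902**2 = 3617604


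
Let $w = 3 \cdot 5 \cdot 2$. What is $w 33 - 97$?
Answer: $893$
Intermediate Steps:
$w = 30$ ($w = 15 \cdot 2 = 30$)
$w 33 - 97 = 30 \cdot 33 - 97 = 990 - 97 = 893$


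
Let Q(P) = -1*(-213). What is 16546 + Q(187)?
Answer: 16759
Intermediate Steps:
Q(P) = 213
16546 + Q(187) = 16546 + 213 = 16759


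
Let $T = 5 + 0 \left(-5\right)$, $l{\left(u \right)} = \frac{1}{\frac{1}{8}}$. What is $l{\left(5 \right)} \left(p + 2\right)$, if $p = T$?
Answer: $56$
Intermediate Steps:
$l{\left(u \right)} = 8$ ($l{\left(u \right)} = \frac{1}{\frac{1}{8}} = 8$)
$T = 5$ ($T = 5 + 0 = 5$)
$p = 5$
$l{\left(5 \right)} \left(p + 2\right) = 8 \left(5 + 2\right) = 8 \cdot 7 = 56$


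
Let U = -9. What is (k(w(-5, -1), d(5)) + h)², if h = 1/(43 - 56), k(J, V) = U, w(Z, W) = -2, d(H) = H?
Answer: 13924/169 ≈ 82.391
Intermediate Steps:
k(J, V) = -9
h = -1/13 (h = 1/(-13) = -1/13 ≈ -0.076923)
(k(w(-5, -1), d(5)) + h)² = (-9 - 1/13)² = (-118/13)² = 13924/169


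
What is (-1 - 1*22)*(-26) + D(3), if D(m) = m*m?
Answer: 607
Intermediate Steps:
D(m) = m**2
(-1 - 1*22)*(-26) + D(3) = (-1 - 1*22)*(-26) + 3**2 = (-1 - 22)*(-26) + 9 = -23*(-26) + 9 = 598 + 9 = 607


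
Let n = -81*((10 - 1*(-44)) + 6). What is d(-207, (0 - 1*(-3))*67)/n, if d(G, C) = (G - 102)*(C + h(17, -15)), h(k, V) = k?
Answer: 11227/810 ≈ 13.860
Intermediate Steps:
n = -4860 (n = -81*((10 + 44) + 6) = -81*(54 + 6) = -81*60 = -4860)
d(G, C) = (-102 + G)*(17 + C) (d(G, C) = (G - 102)*(C + 17) = (-102 + G)*(17 + C))
d(-207, (0 - 1*(-3))*67)/n = (-1734 - 102*(0 - 1*(-3))*67 + 17*(-207) + ((0 - 1*(-3))*67)*(-207))/(-4860) = (-1734 - 102*(0 + 3)*67 - 3519 + ((0 + 3)*67)*(-207))*(-1/4860) = (-1734 - 306*67 - 3519 + (3*67)*(-207))*(-1/4860) = (-1734 - 102*201 - 3519 + 201*(-207))*(-1/4860) = (-1734 - 20502 - 3519 - 41607)*(-1/4860) = -67362*(-1/4860) = 11227/810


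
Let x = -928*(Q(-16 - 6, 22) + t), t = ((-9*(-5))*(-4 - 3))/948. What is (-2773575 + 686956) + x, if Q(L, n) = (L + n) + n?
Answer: -166431405/79 ≈ -2.1067e+6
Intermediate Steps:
Q(L, n) = L + 2*n
t = -105/316 (t = (45*(-7))*(1/948) = -315*1/948 = -105/316 ≈ -0.33228)
x = -1588504/79 (x = -928*(((-16 - 6) + 2*22) - 105/316) = -928*((-22 + 44) - 105/316) = -928*(22 - 105/316) = -928*6847/316 = -1588504/79 ≈ -20108.)
(-2773575 + 686956) + x = (-2773575 + 686956) - 1588504/79 = -2086619 - 1588504/79 = -166431405/79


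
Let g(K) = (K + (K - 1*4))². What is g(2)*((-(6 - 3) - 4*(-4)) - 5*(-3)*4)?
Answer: 0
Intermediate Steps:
g(K) = (-4 + 2*K)² (g(K) = (K + (K - 4))² = (K + (-4 + K))² = (-4 + 2*K)²)
g(2)*((-(6 - 3) - 4*(-4)) - 5*(-3)*4) = (4*(-2 + 2)²)*((-(6 - 3) - 4*(-4)) - 5*(-3)*4) = (4*0²)*((-1*3 + 16) + 15*4) = (4*0)*((-3 + 16) + 60) = 0*(13 + 60) = 0*73 = 0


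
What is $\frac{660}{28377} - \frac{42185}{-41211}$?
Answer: $\frac{15114605}{14437587} \approx 1.0469$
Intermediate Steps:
$\frac{660}{28377} - \frac{42185}{-41211} = 660 \cdot \frac{1}{28377} - - \frac{42185}{41211} = \frac{220}{9459} + \frac{42185}{41211} = \frac{15114605}{14437587}$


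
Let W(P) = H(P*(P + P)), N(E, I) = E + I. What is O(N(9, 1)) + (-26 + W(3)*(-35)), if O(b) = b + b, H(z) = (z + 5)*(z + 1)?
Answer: -15301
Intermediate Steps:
H(z) = (1 + z)*(5 + z) (H(z) = (5 + z)*(1 + z) = (1 + z)*(5 + z))
O(b) = 2*b
W(P) = 5 + 4*P⁴ + 12*P² (W(P) = 5 + (P*(P + P))² + 6*(P*(P + P)) = 5 + (P*(2*P))² + 6*(P*(2*P)) = 5 + (2*P²)² + 6*(2*P²) = 5 + 4*P⁴ + 12*P²)
O(N(9, 1)) + (-26 + W(3)*(-35)) = 2*(9 + 1) + (-26 + (5 + 4*3⁴ + 12*3²)*(-35)) = 2*10 + (-26 + (5 + 4*81 + 12*9)*(-35)) = 20 + (-26 + (5 + 324 + 108)*(-35)) = 20 + (-26 + 437*(-35)) = 20 + (-26 - 15295) = 20 - 15321 = -15301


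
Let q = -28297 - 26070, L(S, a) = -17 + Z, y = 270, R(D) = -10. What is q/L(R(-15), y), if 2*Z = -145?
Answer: 108734/179 ≈ 607.45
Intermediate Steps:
Z = -145/2 (Z = (½)*(-145) = -145/2 ≈ -72.500)
L(S, a) = -179/2 (L(S, a) = -17 - 145/2 = -179/2)
q = -54367
q/L(R(-15), y) = -54367/(-179/2) = -54367*(-2/179) = 108734/179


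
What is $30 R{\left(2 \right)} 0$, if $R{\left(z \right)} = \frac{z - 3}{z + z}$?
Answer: $0$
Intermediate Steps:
$R{\left(z \right)} = \frac{-3 + z}{2 z}$
$30 R{\left(2 \right)} 0 = 30 \frac{-3 + 2}{2 \cdot 2} \cdot 0 = 30 \cdot \frac{1}{2} \cdot \frac{1}{2} \left(-1\right) 0 = 30 \left(- \frac{1}{4}\right) 0 = \left(- \frac{15}{2}\right) 0 = 0$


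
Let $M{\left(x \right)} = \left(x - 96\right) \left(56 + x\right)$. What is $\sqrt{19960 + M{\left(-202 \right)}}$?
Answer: $6 \sqrt{1763} \approx 251.93$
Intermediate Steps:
$M{\left(x \right)} = \left(-96 + x\right) \left(56 + x\right)$
$\sqrt{19960 + M{\left(-202 \right)}} = \sqrt{19960 - \left(-2704 - 40804\right)} = \sqrt{19960 + \left(-5376 + 40804 + 8080\right)} = \sqrt{19960 + 43508} = \sqrt{63468} = 6 \sqrt{1763}$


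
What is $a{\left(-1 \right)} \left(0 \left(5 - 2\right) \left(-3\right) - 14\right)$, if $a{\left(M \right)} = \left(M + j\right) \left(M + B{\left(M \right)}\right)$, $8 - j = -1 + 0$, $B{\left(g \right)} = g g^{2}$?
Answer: $224$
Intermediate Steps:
$B{\left(g \right)} = g^{3}$
$j = 9$ ($j = 8 - \left(-1 + 0\right) = 8 - -1 = 8 + 1 = 9$)
$a{\left(M \right)} = \left(9 + M\right) \left(M + M^{3}\right)$ ($a{\left(M \right)} = \left(M + 9\right) \left(M + M^{3}\right) = \left(9 + M\right) \left(M + M^{3}\right)$)
$a{\left(-1 \right)} \left(0 \left(5 - 2\right) \left(-3\right) - 14\right) = - (9 - 1 + \left(-1\right)^{3} + 9 \left(-1\right)^{2}) \left(0 \left(5 - 2\right) \left(-3\right) - 14\right) = - (9 - 1 - 1 + 9 \cdot 1) \left(0 \cdot 3 \left(-3\right) - 14\right) = - (9 - 1 - 1 + 9) \left(0 \left(-3\right) - 14\right) = \left(-1\right) 16 \left(0 - 14\right) = \left(-16\right) \left(-14\right) = 224$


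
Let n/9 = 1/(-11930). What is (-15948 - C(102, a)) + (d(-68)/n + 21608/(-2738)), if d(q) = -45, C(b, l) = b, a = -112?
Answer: 1612908/37 ≈ 43592.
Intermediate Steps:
n = -9/11930 (n = 9/(-11930) = 9*(-1/11930) = -9/11930 ≈ -0.00075440)
(-15948 - C(102, a)) + (d(-68)/n + 21608/(-2738)) = (-15948 - 1*102) + (-45/(-9/11930) + 21608/(-2738)) = (-15948 - 102) + (-45*(-11930/9) + 21608*(-1/2738)) = -16050 + (59650 - 292/37) = -16050 + 2206758/37 = 1612908/37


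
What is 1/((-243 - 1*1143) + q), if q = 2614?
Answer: 1/1228 ≈ 0.00081433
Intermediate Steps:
1/((-243 - 1*1143) + q) = 1/((-243 - 1*1143) + 2614) = 1/((-243 - 1143) + 2614) = 1/(-1386 + 2614) = 1/1228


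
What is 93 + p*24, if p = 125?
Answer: 3093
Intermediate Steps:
93 + p*24 = 93 + 125*24 = 93 + 3000 = 3093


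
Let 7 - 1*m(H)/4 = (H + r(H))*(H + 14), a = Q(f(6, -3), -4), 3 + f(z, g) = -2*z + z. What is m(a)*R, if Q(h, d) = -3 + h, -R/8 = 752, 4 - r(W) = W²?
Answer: -7483904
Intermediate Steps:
r(W) = 4 - W²
R = -6016 (R = -8*752 = -6016)
f(z, g) = -3 - z (f(z, g) = -3 + (-2*z + z) = -3 - z)
a = -12 (a = -3 + (-3 - 1*6) = -3 + (-3 - 6) = -3 - 9 = -12)
m(H) = 28 - 4*(14 + H)*(4 + H - H²) (m(H) = 28 - 4*(H + (4 - H²))*(H + 14) = 28 - 4*(4 + H - H²)*(14 + H) = 28 - 4*(14 + H)*(4 + H - H²))
m(a)*R = (-196 - 72*(-12) + 4*(-12)³ + 52*(-12)²)*(-6016) = (-196 + 864 + 4*(-1728) + 52*144)*(-6016) = (-196 + 864 - 6912 + 7488)*(-6016) = 1244*(-6016) = -7483904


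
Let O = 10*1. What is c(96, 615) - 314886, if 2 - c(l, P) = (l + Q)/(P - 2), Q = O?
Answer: -193023998/613 ≈ -3.1488e+5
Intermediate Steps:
O = 10
Q = 10
c(l, P) = 2 - (10 + l)/(-2 + P) (c(l, P) = 2 - (l + 10)/(P - 2) = 2 - (10 + l)/(-2 + P))
c(96, 615) - 314886 = (-14 - 1*96 + 2*615)/(-2 + 615) - 314886 = (-14 - 96 + 1230)/613 - 314886 = (1/613)*1120 - 314886 = 1120/613 - 314886 = -193023998/613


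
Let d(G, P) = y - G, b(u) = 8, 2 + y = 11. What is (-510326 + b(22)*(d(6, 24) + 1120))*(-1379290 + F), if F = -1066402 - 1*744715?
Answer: 1599485026194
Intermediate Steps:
y = 9 (y = -2 + 11 = 9)
d(G, P) = 9 - G
F = -1811117 (F = -1066402 - 744715 = -1811117)
(-510326 + b(22)*(d(6, 24) + 1120))*(-1379290 + F) = (-510326 + 8*((9 - 1*6) + 1120))*(-1379290 - 1811117) = (-510326 + 8*((9 - 6) + 1120))*(-3190407) = (-510326 + 8*(3 + 1120))*(-3190407) = (-510326 + 8*1123)*(-3190407) = (-510326 + 8984)*(-3190407) = -501342*(-3190407) = 1599485026194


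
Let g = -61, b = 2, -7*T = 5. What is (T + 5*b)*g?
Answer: -3965/7 ≈ -566.43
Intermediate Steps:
T = -5/7 (T = -⅐*5 = -5/7 ≈ -0.71429)
(T + 5*b)*g = (-5/7 + 5*2)*(-61) = (-5/7 + 10)*(-61) = (65/7)*(-61) = -3965/7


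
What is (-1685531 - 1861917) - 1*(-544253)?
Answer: -3003195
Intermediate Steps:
(-1685531 - 1861917) - 1*(-544253) = -3547448 + 544253 = -3003195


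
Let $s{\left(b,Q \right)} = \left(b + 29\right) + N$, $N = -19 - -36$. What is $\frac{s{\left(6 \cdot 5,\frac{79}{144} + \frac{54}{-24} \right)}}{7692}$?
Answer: $\frac{19}{1923} \approx 0.0098804$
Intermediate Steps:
$N = 17$ ($N = -19 + 36 = 17$)
$s{\left(b,Q \right)} = 46 + b$ ($s{\left(b,Q \right)} = \left(b + 29\right) + 17 = \left(29 + b\right) + 17 = 46 + b$)
$\frac{s{\left(6 \cdot 5,\frac{79}{144} + \frac{54}{-24} \right)}}{7692} = \frac{46 + 6 \cdot 5}{7692} = \left(46 + 30\right) \frac{1}{7692} = 76 \cdot \frac{1}{7692} = \frac{19}{1923}$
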